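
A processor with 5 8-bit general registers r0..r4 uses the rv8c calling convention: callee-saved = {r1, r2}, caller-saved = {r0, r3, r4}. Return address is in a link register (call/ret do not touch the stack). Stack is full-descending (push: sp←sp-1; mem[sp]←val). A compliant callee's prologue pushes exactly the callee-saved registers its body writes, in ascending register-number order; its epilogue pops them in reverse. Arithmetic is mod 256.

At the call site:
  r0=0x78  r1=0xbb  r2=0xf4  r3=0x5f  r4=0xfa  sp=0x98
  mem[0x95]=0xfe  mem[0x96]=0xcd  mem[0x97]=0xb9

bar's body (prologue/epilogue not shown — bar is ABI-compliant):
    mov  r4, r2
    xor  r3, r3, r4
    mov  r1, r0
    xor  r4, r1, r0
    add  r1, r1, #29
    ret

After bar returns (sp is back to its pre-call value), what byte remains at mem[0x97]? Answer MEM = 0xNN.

MEM = 0xbb

prologue: push r1 -> mem[0x97]=0xbb, sp=0x97
body[0] mov  r4, r2 -> r4=0xf4
body[1] xor  r3, r3, r4 -> r3=0xab
body[2] mov  r1, r0 -> r1=0x78
body[3] xor  r4, r1, r0 -> r4=0x00
body[4] add  r1, r1, #29 -> r1=0x95
epilogue: pop r1=0xbb, sp=0x98
prologue pushed ['r1'] at ['0x97']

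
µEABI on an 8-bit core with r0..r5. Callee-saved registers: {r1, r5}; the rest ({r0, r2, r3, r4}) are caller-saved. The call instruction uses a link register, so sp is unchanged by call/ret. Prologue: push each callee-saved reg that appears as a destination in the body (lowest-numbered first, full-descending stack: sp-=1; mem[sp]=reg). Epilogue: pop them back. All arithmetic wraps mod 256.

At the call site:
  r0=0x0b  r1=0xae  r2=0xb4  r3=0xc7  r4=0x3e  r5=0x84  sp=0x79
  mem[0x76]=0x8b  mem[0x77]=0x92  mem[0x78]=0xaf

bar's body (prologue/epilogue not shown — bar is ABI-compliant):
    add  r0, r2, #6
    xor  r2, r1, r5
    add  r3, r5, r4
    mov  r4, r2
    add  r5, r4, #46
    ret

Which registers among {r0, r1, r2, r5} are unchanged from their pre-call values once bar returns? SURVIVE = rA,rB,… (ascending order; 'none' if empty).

prologue: push r5 → mem[0x78]=0x84, sp=0x78
body[0] add  r0, r2, #6 → r0=0xba
body[1] xor  r2, r1, r5 → r2=0x2a
body[2] add  r3, r5, r4 → r3=0xc2
body[3] mov  r4, r2 → r4=0x2a
body[4] add  r5, r4, #46 → r5=0x58
epilogue: pop r5=0x84, sp=0x79
r0: caller-saved, written=True
r1: callee-saved, written=False
r2: caller-saved, written=True
r5: callee-saved, written=True

SURVIVE = r1,r5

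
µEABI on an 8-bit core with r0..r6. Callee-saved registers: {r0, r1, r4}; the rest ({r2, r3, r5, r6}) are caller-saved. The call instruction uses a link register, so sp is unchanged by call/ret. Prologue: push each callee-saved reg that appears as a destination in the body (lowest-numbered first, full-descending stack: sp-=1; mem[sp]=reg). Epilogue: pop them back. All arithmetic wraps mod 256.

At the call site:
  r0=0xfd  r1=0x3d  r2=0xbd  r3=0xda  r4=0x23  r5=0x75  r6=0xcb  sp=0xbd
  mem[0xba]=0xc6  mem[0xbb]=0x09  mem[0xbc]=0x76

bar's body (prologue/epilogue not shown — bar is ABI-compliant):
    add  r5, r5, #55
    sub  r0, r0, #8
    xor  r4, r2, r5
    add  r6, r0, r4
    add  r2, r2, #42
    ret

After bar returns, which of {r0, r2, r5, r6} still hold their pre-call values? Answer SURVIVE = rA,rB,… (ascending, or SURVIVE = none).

prologue: push r0 → mem[0xbc]=0xfd, sp=0xbc
prologue: push r4 → mem[0xbb]=0x23, sp=0xbb
body[0] add  r5, r5, #55 → r5=0xac
body[1] sub  r0, r0, #8 → r0=0xf5
body[2] xor  r4, r2, r5 → r4=0x11
body[3] add  r6, r0, r4 → r6=0x06
body[4] add  r2, r2, #42 → r2=0xe7
epilogue: pop r4=0x23, sp=0xbc
epilogue: pop r0=0xfd, sp=0xbd
r0: callee-saved, written=True
r2: caller-saved, written=True
r5: caller-saved, written=True
r6: caller-saved, written=True

SURVIVE = r0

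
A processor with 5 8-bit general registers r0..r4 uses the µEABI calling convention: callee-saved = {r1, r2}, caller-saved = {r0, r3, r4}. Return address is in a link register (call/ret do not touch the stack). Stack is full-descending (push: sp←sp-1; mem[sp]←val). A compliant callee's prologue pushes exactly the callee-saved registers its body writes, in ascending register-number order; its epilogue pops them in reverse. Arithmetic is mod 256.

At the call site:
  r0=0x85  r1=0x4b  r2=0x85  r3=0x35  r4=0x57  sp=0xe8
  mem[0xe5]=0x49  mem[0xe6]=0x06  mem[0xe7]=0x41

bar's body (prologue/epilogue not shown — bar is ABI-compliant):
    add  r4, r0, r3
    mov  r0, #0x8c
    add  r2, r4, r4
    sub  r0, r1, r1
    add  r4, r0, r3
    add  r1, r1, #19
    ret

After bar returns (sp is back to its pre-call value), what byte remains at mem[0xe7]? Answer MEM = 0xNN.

MEM = 0x4b

prologue: push r1 → mem[0xe7]=0x4b, sp=0xe7
prologue: push r2 → mem[0xe6]=0x85, sp=0xe6
body[0] add  r4, r0, r3 → r4=0xba
body[1] mov  r0, #0x8c → r0=0x8c
body[2] add  r2, r4, r4 → r2=0x74
body[3] sub  r0, r1, r1 → r0=0x00
body[4] add  r4, r0, r3 → r4=0x35
body[5] add  r1, r1, #19 → r1=0x5e
epilogue: pop r2=0x85, sp=0xe7
epilogue: pop r1=0x4b, sp=0xe8
prologue pushed ['r1', 'r2'] at ['0xe7', '0xe6']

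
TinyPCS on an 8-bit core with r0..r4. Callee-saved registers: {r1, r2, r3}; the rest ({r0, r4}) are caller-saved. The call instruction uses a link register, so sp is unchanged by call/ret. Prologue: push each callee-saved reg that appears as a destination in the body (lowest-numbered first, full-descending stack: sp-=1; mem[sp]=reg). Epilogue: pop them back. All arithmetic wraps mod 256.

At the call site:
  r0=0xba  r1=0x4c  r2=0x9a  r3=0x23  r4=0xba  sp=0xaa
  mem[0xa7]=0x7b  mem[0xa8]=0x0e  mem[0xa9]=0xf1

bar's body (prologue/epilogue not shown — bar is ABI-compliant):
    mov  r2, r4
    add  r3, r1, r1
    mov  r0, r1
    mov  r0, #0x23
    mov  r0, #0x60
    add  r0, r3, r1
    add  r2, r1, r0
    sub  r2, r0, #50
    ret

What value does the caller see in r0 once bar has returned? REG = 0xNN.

prologue: push r2 -> mem[0xa9]=0x9a, sp=0xa9
prologue: push r3 -> mem[0xa8]=0x23, sp=0xa8
body[0] mov  r2, r4 -> r2=0xba
body[1] add  r3, r1, r1 -> r3=0x98
body[2] mov  r0, r1 -> r0=0x4c
body[3] mov  r0, #0x23 -> r0=0x23
body[4] mov  r0, #0x60 -> r0=0x60
body[5] add  r0, r3, r1 -> r0=0xe4
body[6] add  r2, r1, r0 -> r2=0x30
body[7] sub  r2, r0, #50 -> r2=0xb2
epilogue: pop r3=0x23, sp=0xa9
epilogue: pop r2=0x9a, sp=0xaa
r0 is caller-saved -> body value

REG = 0xe4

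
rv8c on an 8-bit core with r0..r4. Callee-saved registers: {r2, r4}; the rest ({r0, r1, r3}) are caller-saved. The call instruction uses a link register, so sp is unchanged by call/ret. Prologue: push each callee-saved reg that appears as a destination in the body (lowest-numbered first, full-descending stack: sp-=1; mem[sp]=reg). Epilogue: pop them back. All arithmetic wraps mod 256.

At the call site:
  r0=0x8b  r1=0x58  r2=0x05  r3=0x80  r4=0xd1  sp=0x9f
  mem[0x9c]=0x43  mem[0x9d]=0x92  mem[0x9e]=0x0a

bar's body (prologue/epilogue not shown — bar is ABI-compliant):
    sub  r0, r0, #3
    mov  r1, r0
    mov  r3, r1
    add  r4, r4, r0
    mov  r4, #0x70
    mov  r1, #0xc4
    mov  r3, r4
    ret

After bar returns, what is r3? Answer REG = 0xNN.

REG = 0x70

prologue: push r4 → mem[0x9e]=0xd1, sp=0x9e
body[0] sub  r0, r0, #3 → r0=0x88
body[1] mov  r1, r0 → r1=0x88
body[2] mov  r3, r1 → r3=0x88
body[3] add  r4, r4, r0 → r4=0x59
body[4] mov  r4, #0x70 → r4=0x70
body[5] mov  r1, #0xc4 → r1=0xc4
body[6] mov  r3, r4 → r3=0x70
epilogue: pop r4=0xd1, sp=0x9f
r3 is caller-saved → body value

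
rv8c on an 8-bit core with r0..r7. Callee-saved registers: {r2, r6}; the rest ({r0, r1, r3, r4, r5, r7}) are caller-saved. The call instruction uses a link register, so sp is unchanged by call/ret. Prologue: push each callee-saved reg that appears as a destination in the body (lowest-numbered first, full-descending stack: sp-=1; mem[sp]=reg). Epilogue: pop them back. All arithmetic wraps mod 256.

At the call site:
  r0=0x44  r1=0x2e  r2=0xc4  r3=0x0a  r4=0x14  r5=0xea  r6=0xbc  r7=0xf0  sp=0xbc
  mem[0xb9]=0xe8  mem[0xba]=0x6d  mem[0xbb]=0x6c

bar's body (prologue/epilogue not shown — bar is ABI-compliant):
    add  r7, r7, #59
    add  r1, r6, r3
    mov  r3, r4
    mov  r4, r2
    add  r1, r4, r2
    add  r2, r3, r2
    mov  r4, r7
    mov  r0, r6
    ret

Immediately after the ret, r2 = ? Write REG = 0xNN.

prologue: push r2 -> mem[0xbb]=0xc4, sp=0xbb
body[0] add  r7, r7, #59 -> r7=0x2b
body[1] add  r1, r6, r3 -> r1=0xc6
body[2] mov  r3, r4 -> r3=0x14
body[3] mov  r4, r2 -> r4=0xc4
body[4] add  r1, r4, r2 -> r1=0x88
body[5] add  r2, r3, r2 -> r2=0xd8
body[6] mov  r4, r7 -> r4=0x2b
body[7] mov  r0, r6 -> r0=0xbc
epilogue: pop r2=0xc4, sp=0xbc
r2 is callee-saved -> restored

REG = 0xc4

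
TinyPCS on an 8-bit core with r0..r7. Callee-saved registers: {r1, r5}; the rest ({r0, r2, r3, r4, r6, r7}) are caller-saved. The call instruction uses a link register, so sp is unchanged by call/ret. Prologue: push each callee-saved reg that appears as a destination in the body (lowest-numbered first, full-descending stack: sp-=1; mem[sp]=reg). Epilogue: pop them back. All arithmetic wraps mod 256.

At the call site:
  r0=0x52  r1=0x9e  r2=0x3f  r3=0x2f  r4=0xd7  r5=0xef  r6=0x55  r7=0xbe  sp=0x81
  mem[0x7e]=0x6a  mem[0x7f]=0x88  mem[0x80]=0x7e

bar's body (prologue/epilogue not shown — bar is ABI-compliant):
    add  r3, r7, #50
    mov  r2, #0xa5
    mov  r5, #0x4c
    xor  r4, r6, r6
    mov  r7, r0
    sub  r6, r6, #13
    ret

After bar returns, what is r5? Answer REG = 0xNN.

prologue: push r5 -> mem[0x80]=0xef, sp=0x80
body[0] add  r3, r7, #50 -> r3=0xf0
body[1] mov  r2, #0xa5 -> r2=0xa5
body[2] mov  r5, #0x4c -> r5=0x4c
body[3] xor  r4, r6, r6 -> r4=0x00
body[4] mov  r7, r0 -> r7=0x52
body[5] sub  r6, r6, #13 -> r6=0x48
epilogue: pop r5=0xef, sp=0x81
r5 is callee-saved -> restored

REG = 0xef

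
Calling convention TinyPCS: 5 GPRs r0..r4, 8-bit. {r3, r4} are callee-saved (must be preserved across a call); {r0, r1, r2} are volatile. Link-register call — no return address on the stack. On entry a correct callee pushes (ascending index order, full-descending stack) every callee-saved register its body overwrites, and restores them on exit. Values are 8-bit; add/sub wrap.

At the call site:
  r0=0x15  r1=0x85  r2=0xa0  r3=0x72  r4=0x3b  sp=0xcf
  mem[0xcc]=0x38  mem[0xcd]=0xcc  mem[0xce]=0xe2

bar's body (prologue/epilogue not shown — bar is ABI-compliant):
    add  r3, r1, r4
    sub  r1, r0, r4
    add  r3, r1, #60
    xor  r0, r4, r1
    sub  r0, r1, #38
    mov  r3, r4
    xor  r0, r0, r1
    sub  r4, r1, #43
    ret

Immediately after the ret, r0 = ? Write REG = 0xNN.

REG = 0x6e

prologue: push r3 -> mem[0xce]=0x72, sp=0xce
prologue: push r4 -> mem[0xcd]=0x3b, sp=0xcd
body[0] add  r3, r1, r4 -> r3=0xc0
body[1] sub  r1, r0, r4 -> r1=0xda
body[2] add  r3, r1, #60 -> r3=0x16
body[3] xor  r0, r4, r1 -> r0=0xe1
body[4] sub  r0, r1, #38 -> r0=0xb4
body[5] mov  r3, r4 -> r3=0x3b
body[6] xor  r0, r0, r1 -> r0=0x6e
body[7] sub  r4, r1, #43 -> r4=0xaf
epilogue: pop r4=0x3b, sp=0xce
epilogue: pop r3=0x72, sp=0xcf
r0 is caller-saved -> body value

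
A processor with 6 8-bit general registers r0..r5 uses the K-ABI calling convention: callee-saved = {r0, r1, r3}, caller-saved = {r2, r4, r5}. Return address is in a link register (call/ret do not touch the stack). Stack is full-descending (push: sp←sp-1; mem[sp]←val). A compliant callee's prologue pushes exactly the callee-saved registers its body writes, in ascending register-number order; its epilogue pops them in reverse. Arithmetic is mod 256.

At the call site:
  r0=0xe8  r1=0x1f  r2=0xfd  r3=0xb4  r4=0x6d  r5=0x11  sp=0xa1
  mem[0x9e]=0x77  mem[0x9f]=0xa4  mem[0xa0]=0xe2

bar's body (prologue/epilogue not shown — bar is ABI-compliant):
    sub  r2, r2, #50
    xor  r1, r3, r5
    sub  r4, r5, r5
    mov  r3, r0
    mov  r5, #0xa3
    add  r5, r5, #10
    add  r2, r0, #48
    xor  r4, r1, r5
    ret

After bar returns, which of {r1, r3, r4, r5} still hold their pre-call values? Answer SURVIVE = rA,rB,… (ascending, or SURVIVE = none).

SURVIVE = r1,r3

prologue: push r1 -> mem[0xa0]=0x1f, sp=0xa0
prologue: push r3 -> mem[0x9f]=0xb4, sp=0x9f
body[0] sub  r2, r2, #50 -> r2=0xcb
body[1] xor  r1, r3, r5 -> r1=0xa5
body[2] sub  r4, r5, r5 -> r4=0x00
body[3] mov  r3, r0 -> r3=0xe8
body[4] mov  r5, #0xa3 -> r5=0xa3
body[5] add  r5, r5, #10 -> r5=0xad
body[6] add  r2, r0, #48 -> r2=0x18
body[7] xor  r4, r1, r5 -> r4=0x08
epilogue: pop r3=0xb4, sp=0xa0
epilogue: pop r1=0x1f, sp=0xa1
r1: callee-saved, written=True
r3: callee-saved, written=True
r4: caller-saved, written=True
r5: caller-saved, written=True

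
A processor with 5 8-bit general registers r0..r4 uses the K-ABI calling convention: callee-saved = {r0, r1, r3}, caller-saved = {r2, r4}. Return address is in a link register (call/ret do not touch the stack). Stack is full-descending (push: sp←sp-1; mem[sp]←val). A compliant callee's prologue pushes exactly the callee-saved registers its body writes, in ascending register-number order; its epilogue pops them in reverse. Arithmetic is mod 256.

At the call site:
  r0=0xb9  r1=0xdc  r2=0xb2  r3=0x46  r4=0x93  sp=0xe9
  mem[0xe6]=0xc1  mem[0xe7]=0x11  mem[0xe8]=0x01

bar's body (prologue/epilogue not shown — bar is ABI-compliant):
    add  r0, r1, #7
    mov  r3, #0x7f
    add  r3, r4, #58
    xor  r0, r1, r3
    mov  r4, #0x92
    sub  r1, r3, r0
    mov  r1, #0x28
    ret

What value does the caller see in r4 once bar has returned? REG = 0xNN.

REG = 0x92

prologue: push r0 → mem[0xe8]=0xb9, sp=0xe8
prologue: push r1 → mem[0xe7]=0xdc, sp=0xe7
prologue: push r3 → mem[0xe6]=0x46, sp=0xe6
body[0] add  r0, r1, #7 → r0=0xe3
body[1] mov  r3, #0x7f → r3=0x7f
body[2] add  r3, r4, #58 → r3=0xcd
body[3] xor  r0, r1, r3 → r0=0x11
body[4] mov  r4, #0x92 → r4=0x92
body[5] sub  r1, r3, r0 → r1=0xbc
body[6] mov  r1, #0x28 → r1=0x28
epilogue: pop r3=0x46, sp=0xe7
epilogue: pop r1=0xdc, sp=0xe8
epilogue: pop r0=0xb9, sp=0xe9
r4 is caller-saved → body value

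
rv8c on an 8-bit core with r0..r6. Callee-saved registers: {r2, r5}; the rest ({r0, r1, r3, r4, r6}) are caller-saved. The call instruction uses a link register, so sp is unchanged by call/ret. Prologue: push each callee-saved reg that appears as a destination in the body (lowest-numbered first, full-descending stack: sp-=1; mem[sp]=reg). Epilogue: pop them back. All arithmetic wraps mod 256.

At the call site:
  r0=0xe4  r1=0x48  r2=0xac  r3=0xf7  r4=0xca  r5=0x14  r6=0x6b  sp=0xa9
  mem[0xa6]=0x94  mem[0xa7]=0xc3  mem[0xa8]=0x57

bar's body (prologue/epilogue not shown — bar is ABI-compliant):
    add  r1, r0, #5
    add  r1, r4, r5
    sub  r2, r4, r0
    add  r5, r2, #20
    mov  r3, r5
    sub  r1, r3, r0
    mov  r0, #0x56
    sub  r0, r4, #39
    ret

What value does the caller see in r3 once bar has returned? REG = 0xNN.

prologue: push r2 → mem[0xa8]=0xac, sp=0xa8
prologue: push r5 → mem[0xa7]=0x14, sp=0xa7
body[0] add  r1, r0, #5 → r1=0xe9
body[1] add  r1, r4, r5 → r1=0xde
body[2] sub  r2, r4, r0 → r2=0xe6
body[3] add  r5, r2, #20 → r5=0xfa
body[4] mov  r3, r5 → r3=0xfa
body[5] sub  r1, r3, r0 → r1=0x16
body[6] mov  r0, #0x56 → r0=0x56
body[7] sub  r0, r4, #39 → r0=0xa3
epilogue: pop r5=0x14, sp=0xa8
epilogue: pop r2=0xac, sp=0xa9
r3 is caller-saved → body value

REG = 0xfa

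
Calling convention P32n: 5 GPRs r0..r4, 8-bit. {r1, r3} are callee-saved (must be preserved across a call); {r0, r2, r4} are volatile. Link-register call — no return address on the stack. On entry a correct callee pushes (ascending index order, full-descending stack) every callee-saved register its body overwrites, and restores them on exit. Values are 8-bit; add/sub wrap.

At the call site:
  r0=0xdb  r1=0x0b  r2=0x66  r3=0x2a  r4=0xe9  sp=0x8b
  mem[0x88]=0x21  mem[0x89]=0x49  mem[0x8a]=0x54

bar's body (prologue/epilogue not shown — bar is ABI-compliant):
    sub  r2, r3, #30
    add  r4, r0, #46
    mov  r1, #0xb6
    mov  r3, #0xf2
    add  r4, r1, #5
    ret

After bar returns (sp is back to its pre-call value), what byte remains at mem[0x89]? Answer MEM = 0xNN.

MEM = 0x2a

prologue: push r1 -> mem[0x8a]=0x0b, sp=0x8a
prologue: push r3 -> mem[0x89]=0x2a, sp=0x89
body[0] sub  r2, r3, #30 -> r2=0x0c
body[1] add  r4, r0, #46 -> r4=0x09
body[2] mov  r1, #0xb6 -> r1=0xb6
body[3] mov  r3, #0xf2 -> r3=0xf2
body[4] add  r4, r1, #5 -> r4=0xbb
epilogue: pop r3=0x2a, sp=0x8a
epilogue: pop r1=0x0b, sp=0x8b
prologue pushed ['r1', 'r3'] at ['0x8a', '0x89']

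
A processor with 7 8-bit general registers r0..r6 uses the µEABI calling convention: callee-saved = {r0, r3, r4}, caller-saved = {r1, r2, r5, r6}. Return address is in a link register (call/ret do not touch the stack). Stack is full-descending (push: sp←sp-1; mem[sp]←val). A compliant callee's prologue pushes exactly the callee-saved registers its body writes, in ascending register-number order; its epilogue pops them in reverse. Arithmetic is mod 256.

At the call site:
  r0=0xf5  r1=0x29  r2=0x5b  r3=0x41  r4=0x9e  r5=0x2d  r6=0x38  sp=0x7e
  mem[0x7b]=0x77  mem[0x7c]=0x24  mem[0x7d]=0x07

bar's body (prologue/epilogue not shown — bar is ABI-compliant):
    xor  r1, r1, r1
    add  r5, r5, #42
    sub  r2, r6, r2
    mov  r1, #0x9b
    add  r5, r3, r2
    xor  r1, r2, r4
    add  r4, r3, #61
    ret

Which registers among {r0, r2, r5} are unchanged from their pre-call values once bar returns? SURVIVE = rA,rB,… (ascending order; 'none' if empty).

SURVIVE = r0

prologue: push r4 → mem[0x7d]=0x9e, sp=0x7d
body[0] xor  r1, r1, r1 → r1=0x00
body[1] add  r5, r5, #42 → r5=0x57
body[2] sub  r2, r6, r2 → r2=0xdd
body[3] mov  r1, #0x9b → r1=0x9b
body[4] add  r5, r3, r2 → r5=0x1e
body[5] xor  r1, r2, r4 → r1=0x43
body[6] add  r4, r3, #61 → r4=0x7e
epilogue: pop r4=0x9e, sp=0x7e
r0: callee-saved, written=False
r2: caller-saved, written=True
r5: caller-saved, written=True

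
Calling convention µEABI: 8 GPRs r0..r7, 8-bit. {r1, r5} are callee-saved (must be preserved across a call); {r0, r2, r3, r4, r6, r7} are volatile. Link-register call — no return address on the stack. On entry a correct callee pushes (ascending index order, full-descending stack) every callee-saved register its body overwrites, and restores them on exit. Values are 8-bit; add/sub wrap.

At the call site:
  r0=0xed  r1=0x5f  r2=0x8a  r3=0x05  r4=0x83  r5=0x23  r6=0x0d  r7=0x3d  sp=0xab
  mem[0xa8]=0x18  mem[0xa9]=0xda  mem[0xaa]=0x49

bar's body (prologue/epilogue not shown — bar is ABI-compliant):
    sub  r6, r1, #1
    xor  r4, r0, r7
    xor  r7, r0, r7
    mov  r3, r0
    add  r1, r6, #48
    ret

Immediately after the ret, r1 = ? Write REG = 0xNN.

prologue: push r1 → mem[0xaa]=0x5f, sp=0xaa
body[0] sub  r6, r1, #1 → r6=0x5e
body[1] xor  r4, r0, r7 → r4=0xd0
body[2] xor  r7, r0, r7 → r7=0xd0
body[3] mov  r3, r0 → r3=0xed
body[4] add  r1, r6, #48 → r1=0x8e
epilogue: pop r1=0x5f, sp=0xab
r1 is callee-saved → restored

REG = 0x5f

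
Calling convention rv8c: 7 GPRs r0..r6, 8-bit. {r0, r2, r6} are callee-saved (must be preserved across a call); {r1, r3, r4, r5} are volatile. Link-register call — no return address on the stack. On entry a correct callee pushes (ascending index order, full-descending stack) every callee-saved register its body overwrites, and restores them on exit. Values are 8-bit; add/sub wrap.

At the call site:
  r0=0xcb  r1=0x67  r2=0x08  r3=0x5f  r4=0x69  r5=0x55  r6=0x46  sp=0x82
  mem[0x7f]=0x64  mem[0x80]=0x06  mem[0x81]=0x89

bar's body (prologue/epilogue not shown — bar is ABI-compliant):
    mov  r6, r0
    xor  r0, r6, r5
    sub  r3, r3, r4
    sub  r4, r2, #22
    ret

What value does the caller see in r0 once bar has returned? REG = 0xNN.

REG = 0xcb

prologue: push r0 → mem[0x81]=0xcb, sp=0x81
prologue: push r6 → mem[0x80]=0x46, sp=0x80
body[0] mov  r6, r0 → r6=0xcb
body[1] xor  r0, r6, r5 → r0=0x9e
body[2] sub  r3, r3, r4 → r3=0xf6
body[3] sub  r4, r2, #22 → r4=0xf2
epilogue: pop r6=0x46, sp=0x81
epilogue: pop r0=0xcb, sp=0x82
r0 is callee-saved → restored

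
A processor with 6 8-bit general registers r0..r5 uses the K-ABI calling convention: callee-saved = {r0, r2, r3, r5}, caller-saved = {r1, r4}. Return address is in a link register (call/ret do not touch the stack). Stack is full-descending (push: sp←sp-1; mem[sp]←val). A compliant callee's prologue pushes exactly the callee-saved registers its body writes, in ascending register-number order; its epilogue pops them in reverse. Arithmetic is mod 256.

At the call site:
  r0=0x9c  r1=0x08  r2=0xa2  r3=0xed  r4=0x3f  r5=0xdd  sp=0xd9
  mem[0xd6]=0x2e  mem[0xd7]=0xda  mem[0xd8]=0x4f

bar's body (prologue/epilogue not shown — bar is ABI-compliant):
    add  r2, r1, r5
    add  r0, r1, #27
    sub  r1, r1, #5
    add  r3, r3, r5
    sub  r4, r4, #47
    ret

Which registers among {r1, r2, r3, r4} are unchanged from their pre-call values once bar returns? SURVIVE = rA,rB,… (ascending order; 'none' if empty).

prologue: push r0 → mem[0xd8]=0x9c, sp=0xd8
prologue: push r2 → mem[0xd7]=0xa2, sp=0xd7
prologue: push r3 → mem[0xd6]=0xed, sp=0xd6
body[0] add  r2, r1, r5 → r2=0xe5
body[1] add  r0, r1, #27 → r0=0x23
body[2] sub  r1, r1, #5 → r1=0x03
body[3] add  r3, r3, r5 → r3=0xca
body[4] sub  r4, r4, #47 → r4=0x10
epilogue: pop r3=0xed, sp=0xd7
epilogue: pop r2=0xa2, sp=0xd8
epilogue: pop r0=0x9c, sp=0xd9
r1: caller-saved, written=True
r2: callee-saved, written=True
r3: callee-saved, written=True
r4: caller-saved, written=True

SURVIVE = r2,r3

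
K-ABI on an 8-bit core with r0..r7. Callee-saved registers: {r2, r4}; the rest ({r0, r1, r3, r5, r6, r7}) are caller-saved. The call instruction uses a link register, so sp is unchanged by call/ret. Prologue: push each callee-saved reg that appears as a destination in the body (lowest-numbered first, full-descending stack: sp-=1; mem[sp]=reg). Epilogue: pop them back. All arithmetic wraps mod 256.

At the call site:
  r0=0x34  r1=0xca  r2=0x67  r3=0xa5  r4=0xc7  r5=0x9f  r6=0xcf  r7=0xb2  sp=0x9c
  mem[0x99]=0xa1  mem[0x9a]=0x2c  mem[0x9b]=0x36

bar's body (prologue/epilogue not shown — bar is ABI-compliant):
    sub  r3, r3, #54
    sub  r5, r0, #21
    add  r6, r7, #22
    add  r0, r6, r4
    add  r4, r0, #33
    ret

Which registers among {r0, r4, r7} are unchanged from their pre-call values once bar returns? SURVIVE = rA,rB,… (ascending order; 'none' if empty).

SURVIVE = r4,r7

prologue: push r4 -> mem[0x9b]=0xc7, sp=0x9b
body[0] sub  r3, r3, #54 -> r3=0x6f
body[1] sub  r5, r0, #21 -> r5=0x1f
body[2] add  r6, r7, #22 -> r6=0xc8
body[3] add  r0, r6, r4 -> r0=0x8f
body[4] add  r4, r0, #33 -> r4=0xb0
epilogue: pop r4=0xc7, sp=0x9c
r0: caller-saved, written=True
r4: callee-saved, written=True
r7: caller-saved, written=False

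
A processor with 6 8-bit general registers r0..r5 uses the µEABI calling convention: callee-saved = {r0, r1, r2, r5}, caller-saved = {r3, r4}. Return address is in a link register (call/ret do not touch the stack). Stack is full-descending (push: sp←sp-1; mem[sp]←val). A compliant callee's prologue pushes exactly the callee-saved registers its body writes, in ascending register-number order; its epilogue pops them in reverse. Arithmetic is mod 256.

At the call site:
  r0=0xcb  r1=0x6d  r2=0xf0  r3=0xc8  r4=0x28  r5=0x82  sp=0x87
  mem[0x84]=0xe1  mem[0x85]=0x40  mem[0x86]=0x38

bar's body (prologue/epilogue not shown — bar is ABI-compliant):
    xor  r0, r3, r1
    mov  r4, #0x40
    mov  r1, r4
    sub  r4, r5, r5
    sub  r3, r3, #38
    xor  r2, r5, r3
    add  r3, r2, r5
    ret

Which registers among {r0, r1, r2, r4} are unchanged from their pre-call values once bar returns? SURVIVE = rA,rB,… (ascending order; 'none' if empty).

SURVIVE = r0,r1,r2

prologue: push r0 → mem[0x86]=0xcb, sp=0x86
prologue: push r1 → mem[0x85]=0x6d, sp=0x85
prologue: push r2 → mem[0x84]=0xf0, sp=0x84
body[0] xor  r0, r3, r1 → r0=0xa5
body[1] mov  r4, #0x40 → r4=0x40
body[2] mov  r1, r4 → r1=0x40
body[3] sub  r4, r5, r5 → r4=0x00
body[4] sub  r3, r3, #38 → r3=0xa2
body[5] xor  r2, r5, r3 → r2=0x20
body[6] add  r3, r2, r5 → r3=0xa2
epilogue: pop r2=0xf0, sp=0x85
epilogue: pop r1=0x6d, sp=0x86
epilogue: pop r0=0xcb, sp=0x87
r0: callee-saved, written=True
r1: callee-saved, written=True
r2: callee-saved, written=True
r4: caller-saved, written=True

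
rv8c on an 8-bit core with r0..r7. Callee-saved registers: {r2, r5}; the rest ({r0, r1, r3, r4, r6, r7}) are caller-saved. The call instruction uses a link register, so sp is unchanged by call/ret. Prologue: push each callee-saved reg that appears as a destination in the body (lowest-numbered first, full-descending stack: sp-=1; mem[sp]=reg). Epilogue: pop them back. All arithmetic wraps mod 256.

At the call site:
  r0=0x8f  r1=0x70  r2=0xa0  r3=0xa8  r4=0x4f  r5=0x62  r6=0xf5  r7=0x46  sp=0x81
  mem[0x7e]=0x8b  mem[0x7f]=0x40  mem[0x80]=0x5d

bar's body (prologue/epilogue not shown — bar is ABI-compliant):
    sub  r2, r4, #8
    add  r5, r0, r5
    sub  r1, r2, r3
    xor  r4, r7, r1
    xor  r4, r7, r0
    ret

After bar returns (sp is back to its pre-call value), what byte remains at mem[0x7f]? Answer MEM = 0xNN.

MEM = 0x62

prologue: push r2 -> mem[0x80]=0xa0, sp=0x80
prologue: push r5 -> mem[0x7f]=0x62, sp=0x7f
body[0] sub  r2, r4, #8 -> r2=0x47
body[1] add  r5, r0, r5 -> r5=0xf1
body[2] sub  r1, r2, r3 -> r1=0x9f
body[3] xor  r4, r7, r1 -> r4=0xd9
body[4] xor  r4, r7, r0 -> r4=0xc9
epilogue: pop r5=0x62, sp=0x80
epilogue: pop r2=0xa0, sp=0x81
prologue pushed ['r2', 'r5'] at ['0x80', '0x7f']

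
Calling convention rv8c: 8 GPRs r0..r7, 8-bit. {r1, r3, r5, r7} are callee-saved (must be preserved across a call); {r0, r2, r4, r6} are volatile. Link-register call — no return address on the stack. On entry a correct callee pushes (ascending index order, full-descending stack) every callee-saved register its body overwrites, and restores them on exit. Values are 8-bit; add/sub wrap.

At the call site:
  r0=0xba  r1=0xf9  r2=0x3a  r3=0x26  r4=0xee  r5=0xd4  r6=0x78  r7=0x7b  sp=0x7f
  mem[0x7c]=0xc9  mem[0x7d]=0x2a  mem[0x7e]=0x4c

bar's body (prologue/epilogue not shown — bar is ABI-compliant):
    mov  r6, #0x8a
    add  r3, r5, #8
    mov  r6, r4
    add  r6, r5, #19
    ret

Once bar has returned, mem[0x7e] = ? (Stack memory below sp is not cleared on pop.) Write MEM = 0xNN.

MEM = 0x26

prologue: push r3 -> mem[0x7e]=0x26, sp=0x7e
body[0] mov  r6, #0x8a -> r6=0x8a
body[1] add  r3, r5, #8 -> r3=0xdc
body[2] mov  r6, r4 -> r6=0xee
body[3] add  r6, r5, #19 -> r6=0xe7
epilogue: pop r3=0x26, sp=0x7f
prologue pushed ['r3'] at ['0x7e']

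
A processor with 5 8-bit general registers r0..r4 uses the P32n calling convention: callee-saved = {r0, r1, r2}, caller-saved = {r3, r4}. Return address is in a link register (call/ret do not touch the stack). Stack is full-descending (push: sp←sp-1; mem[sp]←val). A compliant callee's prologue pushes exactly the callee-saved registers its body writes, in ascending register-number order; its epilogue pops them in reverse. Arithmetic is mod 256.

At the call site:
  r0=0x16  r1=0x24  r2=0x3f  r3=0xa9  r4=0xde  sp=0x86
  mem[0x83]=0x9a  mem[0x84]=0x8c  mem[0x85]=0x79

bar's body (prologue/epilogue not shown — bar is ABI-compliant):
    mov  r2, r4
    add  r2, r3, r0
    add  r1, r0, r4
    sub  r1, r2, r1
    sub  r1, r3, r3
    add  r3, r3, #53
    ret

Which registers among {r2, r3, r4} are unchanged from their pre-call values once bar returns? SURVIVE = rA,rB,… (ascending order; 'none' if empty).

SURVIVE = r2,r4

prologue: push r1 -> mem[0x85]=0x24, sp=0x85
prologue: push r2 -> mem[0x84]=0x3f, sp=0x84
body[0] mov  r2, r4 -> r2=0xde
body[1] add  r2, r3, r0 -> r2=0xbf
body[2] add  r1, r0, r4 -> r1=0xf4
body[3] sub  r1, r2, r1 -> r1=0xcb
body[4] sub  r1, r3, r3 -> r1=0x00
body[5] add  r3, r3, #53 -> r3=0xde
epilogue: pop r2=0x3f, sp=0x85
epilogue: pop r1=0x24, sp=0x86
r2: callee-saved, written=True
r3: caller-saved, written=True
r4: caller-saved, written=False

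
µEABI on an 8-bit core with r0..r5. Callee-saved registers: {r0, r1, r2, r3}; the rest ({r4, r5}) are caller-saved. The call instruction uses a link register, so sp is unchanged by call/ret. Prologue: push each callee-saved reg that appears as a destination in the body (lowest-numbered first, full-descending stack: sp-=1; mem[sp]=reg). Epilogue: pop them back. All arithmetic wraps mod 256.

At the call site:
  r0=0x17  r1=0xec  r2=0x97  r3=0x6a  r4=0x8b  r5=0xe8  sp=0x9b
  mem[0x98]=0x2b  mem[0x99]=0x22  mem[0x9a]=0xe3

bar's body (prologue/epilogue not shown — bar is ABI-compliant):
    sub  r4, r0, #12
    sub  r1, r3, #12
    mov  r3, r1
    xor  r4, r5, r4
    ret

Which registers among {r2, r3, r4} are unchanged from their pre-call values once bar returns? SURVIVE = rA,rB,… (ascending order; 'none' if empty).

prologue: push r1 → mem[0x9a]=0xec, sp=0x9a
prologue: push r3 → mem[0x99]=0x6a, sp=0x99
body[0] sub  r4, r0, #12 → r4=0x0b
body[1] sub  r1, r3, #12 → r1=0x5e
body[2] mov  r3, r1 → r3=0x5e
body[3] xor  r4, r5, r4 → r4=0xe3
epilogue: pop r3=0x6a, sp=0x9a
epilogue: pop r1=0xec, sp=0x9b
r2: callee-saved, written=False
r3: callee-saved, written=True
r4: caller-saved, written=True

SURVIVE = r2,r3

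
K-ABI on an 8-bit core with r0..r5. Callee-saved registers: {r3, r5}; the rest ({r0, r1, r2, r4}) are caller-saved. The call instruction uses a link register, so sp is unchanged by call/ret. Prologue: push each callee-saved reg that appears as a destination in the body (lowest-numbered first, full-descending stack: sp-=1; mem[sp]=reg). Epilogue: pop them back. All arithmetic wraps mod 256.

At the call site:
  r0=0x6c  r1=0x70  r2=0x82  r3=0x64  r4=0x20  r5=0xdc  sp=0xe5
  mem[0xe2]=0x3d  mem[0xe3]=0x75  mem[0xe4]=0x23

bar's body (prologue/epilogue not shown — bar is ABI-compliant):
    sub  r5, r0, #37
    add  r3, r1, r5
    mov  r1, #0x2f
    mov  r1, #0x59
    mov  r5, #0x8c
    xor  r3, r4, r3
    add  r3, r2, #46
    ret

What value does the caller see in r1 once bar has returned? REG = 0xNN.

REG = 0x59

prologue: push r3 -> mem[0xe4]=0x64, sp=0xe4
prologue: push r5 -> mem[0xe3]=0xdc, sp=0xe3
body[0] sub  r5, r0, #37 -> r5=0x47
body[1] add  r3, r1, r5 -> r3=0xb7
body[2] mov  r1, #0x2f -> r1=0x2f
body[3] mov  r1, #0x59 -> r1=0x59
body[4] mov  r5, #0x8c -> r5=0x8c
body[5] xor  r3, r4, r3 -> r3=0x97
body[6] add  r3, r2, #46 -> r3=0xb0
epilogue: pop r5=0xdc, sp=0xe4
epilogue: pop r3=0x64, sp=0xe5
r1 is caller-saved -> body value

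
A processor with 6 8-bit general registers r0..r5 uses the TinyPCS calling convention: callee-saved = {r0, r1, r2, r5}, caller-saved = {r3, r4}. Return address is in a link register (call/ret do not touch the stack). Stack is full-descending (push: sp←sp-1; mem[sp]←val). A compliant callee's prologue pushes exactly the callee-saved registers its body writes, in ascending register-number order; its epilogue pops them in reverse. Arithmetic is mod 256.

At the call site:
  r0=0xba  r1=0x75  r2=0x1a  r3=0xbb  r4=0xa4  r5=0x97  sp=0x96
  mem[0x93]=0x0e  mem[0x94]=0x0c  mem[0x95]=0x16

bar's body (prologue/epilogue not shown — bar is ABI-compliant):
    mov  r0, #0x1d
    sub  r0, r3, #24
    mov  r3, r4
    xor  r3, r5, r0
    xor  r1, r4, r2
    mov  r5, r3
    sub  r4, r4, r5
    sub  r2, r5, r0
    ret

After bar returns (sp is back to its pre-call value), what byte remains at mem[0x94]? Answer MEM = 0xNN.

MEM = 0x75

prologue: push r0 -> mem[0x95]=0xba, sp=0x95
prologue: push r1 -> mem[0x94]=0x75, sp=0x94
prologue: push r2 -> mem[0x93]=0x1a, sp=0x93
prologue: push r5 -> mem[0x92]=0x97, sp=0x92
body[0] mov  r0, #0x1d -> r0=0x1d
body[1] sub  r0, r3, #24 -> r0=0xa3
body[2] mov  r3, r4 -> r3=0xa4
body[3] xor  r3, r5, r0 -> r3=0x34
body[4] xor  r1, r4, r2 -> r1=0xbe
body[5] mov  r5, r3 -> r5=0x34
body[6] sub  r4, r4, r5 -> r4=0x70
body[7] sub  r2, r5, r0 -> r2=0x91
epilogue: pop r5=0x97, sp=0x93
epilogue: pop r2=0x1a, sp=0x94
epilogue: pop r1=0x75, sp=0x95
epilogue: pop r0=0xba, sp=0x96
prologue pushed ['r0', 'r1', 'r2', 'r5'] at ['0x95', '0x94', '0x93', '0x92']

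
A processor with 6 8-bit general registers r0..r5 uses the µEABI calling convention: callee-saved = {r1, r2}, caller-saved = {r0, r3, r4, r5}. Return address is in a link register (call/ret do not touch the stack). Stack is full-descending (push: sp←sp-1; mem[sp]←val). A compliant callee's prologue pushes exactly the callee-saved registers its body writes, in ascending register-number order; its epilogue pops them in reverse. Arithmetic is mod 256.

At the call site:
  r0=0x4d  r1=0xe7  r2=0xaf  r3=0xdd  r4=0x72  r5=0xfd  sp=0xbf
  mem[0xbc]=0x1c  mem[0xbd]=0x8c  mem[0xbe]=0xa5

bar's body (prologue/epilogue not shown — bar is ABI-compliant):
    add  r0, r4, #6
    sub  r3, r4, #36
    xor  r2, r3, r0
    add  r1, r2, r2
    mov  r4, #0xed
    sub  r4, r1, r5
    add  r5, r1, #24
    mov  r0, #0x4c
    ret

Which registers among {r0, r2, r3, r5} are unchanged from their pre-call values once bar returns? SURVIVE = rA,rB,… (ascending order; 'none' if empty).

SURVIVE = r2

prologue: push r1 → mem[0xbe]=0xe7, sp=0xbe
prologue: push r2 → mem[0xbd]=0xaf, sp=0xbd
body[0] add  r0, r4, #6 → r0=0x78
body[1] sub  r3, r4, #36 → r3=0x4e
body[2] xor  r2, r3, r0 → r2=0x36
body[3] add  r1, r2, r2 → r1=0x6c
body[4] mov  r4, #0xed → r4=0xed
body[5] sub  r4, r1, r5 → r4=0x6f
body[6] add  r5, r1, #24 → r5=0x84
body[7] mov  r0, #0x4c → r0=0x4c
epilogue: pop r2=0xaf, sp=0xbe
epilogue: pop r1=0xe7, sp=0xbf
r0: caller-saved, written=True
r2: callee-saved, written=True
r3: caller-saved, written=True
r5: caller-saved, written=True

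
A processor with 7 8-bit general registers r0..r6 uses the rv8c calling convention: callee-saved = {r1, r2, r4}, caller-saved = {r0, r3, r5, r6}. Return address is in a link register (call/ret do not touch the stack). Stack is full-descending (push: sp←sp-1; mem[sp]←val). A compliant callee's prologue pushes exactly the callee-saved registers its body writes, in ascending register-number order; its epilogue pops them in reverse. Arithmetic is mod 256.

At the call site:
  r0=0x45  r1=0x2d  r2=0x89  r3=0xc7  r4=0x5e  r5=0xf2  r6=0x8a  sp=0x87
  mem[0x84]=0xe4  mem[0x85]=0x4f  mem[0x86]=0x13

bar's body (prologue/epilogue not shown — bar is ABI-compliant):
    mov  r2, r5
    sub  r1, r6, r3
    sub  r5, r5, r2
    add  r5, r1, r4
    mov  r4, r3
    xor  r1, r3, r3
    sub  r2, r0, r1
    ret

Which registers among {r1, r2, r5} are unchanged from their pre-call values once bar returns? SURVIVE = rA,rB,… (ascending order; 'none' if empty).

SURVIVE = r1,r2

prologue: push r1 → mem[0x86]=0x2d, sp=0x86
prologue: push r2 → mem[0x85]=0x89, sp=0x85
prologue: push r4 → mem[0x84]=0x5e, sp=0x84
body[0] mov  r2, r5 → r2=0xf2
body[1] sub  r1, r6, r3 → r1=0xc3
body[2] sub  r5, r5, r2 → r5=0x00
body[3] add  r5, r1, r4 → r5=0x21
body[4] mov  r4, r3 → r4=0xc7
body[5] xor  r1, r3, r3 → r1=0x00
body[6] sub  r2, r0, r1 → r2=0x45
epilogue: pop r4=0x5e, sp=0x85
epilogue: pop r2=0x89, sp=0x86
epilogue: pop r1=0x2d, sp=0x87
r1: callee-saved, written=True
r2: callee-saved, written=True
r5: caller-saved, written=True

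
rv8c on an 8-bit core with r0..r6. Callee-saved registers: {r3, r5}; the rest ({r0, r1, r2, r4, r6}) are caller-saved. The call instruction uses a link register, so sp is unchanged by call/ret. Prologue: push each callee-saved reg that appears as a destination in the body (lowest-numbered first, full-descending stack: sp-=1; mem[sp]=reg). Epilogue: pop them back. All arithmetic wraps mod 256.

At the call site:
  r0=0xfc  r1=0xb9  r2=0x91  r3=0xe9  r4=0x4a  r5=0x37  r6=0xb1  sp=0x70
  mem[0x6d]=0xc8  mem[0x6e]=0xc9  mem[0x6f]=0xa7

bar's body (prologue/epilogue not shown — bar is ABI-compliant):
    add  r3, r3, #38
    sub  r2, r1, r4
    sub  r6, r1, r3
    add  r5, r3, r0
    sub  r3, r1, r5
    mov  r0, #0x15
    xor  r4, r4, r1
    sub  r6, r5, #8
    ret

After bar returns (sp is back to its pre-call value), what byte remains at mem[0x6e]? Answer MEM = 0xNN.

prologue: push r3 → mem[0x6f]=0xe9, sp=0x6f
prologue: push r5 → mem[0x6e]=0x37, sp=0x6e
body[0] add  r3, r3, #38 → r3=0x0f
body[1] sub  r2, r1, r4 → r2=0x6f
body[2] sub  r6, r1, r3 → r6=0xaa
body[3] add  r5, r3, r0 → r5=0x0b
body[4] sub  r3, r1, r5 → r3=0xae
body[5] mov  r0, #0x15 → r0=0x15
body[6] xor  r4, r4, r1 → r4=0xf3
body[7] sub  r6, r5, #8 → r6=0x03
epilogue: pop r5=0x37, sp=0x6f
epilogue: pop r3=0xe9, sp=0x70
prologue pushed ['r3', 'r5'] at ['0x6f', '0x6e']

MEM = 0x37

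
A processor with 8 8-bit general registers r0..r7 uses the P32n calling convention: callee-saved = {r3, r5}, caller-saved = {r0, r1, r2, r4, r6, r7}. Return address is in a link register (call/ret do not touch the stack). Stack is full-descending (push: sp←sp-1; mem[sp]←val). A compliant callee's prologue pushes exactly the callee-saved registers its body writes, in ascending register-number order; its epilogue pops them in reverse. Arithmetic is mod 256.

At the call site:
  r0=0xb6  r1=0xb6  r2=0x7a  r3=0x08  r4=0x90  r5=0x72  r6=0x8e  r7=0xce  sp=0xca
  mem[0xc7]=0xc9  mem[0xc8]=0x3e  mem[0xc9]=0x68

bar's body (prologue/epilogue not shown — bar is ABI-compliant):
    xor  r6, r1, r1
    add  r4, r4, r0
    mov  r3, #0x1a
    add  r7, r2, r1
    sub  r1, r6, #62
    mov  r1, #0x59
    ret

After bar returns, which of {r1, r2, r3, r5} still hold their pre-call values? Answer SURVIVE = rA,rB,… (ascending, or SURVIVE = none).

prologue: push r3 -> mem[0xc9]=0x08, sp=0xc9
body[0] xor  r6, r1, r1 -> r6=0x00
body[1] add  r4, r4, r0 -> r4=0x46
body[2] mov  r3, #0x1a -> r3=0x1a
body[3] add  r7, r2, r1 -> r7=0x30
body[4] sub  r1, r6, #62 -> r1=0xc2
body[5] mov  r1, #0x59 -> r1=0x59
epilogue: pop r3=0x08, sp=0xca
r1: caller-saved, written=True
r2: caller-saved, written=False
r3: callee-saved, written=True
r5: callee-saved, written=False

SURVIVE = r2,r3,r5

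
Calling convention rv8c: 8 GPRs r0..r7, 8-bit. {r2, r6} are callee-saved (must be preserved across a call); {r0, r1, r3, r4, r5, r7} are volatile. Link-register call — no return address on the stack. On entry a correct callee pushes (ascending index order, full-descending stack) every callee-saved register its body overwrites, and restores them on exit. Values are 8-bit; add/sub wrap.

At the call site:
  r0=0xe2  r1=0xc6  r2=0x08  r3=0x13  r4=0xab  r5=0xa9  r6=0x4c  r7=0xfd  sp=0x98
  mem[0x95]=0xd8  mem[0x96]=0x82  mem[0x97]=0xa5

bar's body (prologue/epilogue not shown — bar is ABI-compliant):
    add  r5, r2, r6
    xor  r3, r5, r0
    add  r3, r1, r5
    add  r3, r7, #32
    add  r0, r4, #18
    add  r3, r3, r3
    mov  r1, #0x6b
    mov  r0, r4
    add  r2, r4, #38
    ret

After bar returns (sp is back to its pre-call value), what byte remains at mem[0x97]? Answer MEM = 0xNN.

MEM = 0x08

prologue: push r2 -> mem[0x97]=0x08, sp=0x97
body[0] add  r5, r2, r6 -> r5=0x54
body[1] xor  r3, r5, r0 -> r3=0xb6
body[2] add  r3, r1, r5 -> r3=0x1a
body[3] add  r3, r7, #32 -> r3=0x1d
body[4] add  r0, r4, #18 -> r0=0xbd
body[5] add  r3, r3, r3 -> r3=0x3a
body[6] mov  r1, #0x6b -> r1=0x6b
body[7] mov  r0, r4 -> r0=0xab
body[8] add  r2, r4, #38 -> r2=0xd1
epilogue: pop r2=0x08, sp=0x98
prologue pushed ['r2'] at ['0x97']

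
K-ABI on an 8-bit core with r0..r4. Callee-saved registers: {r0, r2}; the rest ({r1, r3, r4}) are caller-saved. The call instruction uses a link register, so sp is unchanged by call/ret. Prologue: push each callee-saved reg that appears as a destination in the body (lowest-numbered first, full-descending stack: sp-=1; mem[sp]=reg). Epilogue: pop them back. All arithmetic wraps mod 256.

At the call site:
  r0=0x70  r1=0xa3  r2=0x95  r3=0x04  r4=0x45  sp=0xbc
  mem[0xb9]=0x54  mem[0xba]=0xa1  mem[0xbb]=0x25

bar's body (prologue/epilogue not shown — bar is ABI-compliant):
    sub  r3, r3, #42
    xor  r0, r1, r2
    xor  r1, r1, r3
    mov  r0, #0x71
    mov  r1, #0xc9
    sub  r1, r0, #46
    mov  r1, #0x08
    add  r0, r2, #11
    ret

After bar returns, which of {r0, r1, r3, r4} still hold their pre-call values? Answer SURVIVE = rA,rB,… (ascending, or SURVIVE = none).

SURVIVE = r0,r4

prologue: push r0 -> mem[0xbb]=0x70, sp=0xbb
body[0] sub  r3, r3, #42 -> r3=0xda
body[1] xor  r0, r1, r2 -> r0=0x36
body[2] xor  r1, r1, r3 -> r1=0x79
body[3] mov  r0, #0x71 -> r0=0x71
body[4] mov  r1, #0xc9 -> r1=0xc9
body[5] sub  r1, r0, #46 -> r1=0x43
body[6] mov  r1, #0x08 -> r1=0x08
body[7] add  r0, r2, #11 -> r0=0xa0
epilogue: pop r0=0x70, sp=0xbc
r0: callee-saved, written=True
r1: caller-saved, written=True
r3: caller-saved, written=True
r4: caller-saved, written=False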